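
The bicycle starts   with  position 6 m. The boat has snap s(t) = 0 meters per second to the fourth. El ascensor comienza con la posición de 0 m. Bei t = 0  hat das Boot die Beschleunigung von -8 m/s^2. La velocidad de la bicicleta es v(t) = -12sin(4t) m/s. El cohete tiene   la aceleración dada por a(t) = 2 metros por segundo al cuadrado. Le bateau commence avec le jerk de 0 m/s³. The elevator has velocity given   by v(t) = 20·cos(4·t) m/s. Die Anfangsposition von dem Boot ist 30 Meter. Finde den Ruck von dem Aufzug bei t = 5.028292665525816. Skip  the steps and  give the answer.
Bei t = 5.028292665525816, j = -96.7594746691610.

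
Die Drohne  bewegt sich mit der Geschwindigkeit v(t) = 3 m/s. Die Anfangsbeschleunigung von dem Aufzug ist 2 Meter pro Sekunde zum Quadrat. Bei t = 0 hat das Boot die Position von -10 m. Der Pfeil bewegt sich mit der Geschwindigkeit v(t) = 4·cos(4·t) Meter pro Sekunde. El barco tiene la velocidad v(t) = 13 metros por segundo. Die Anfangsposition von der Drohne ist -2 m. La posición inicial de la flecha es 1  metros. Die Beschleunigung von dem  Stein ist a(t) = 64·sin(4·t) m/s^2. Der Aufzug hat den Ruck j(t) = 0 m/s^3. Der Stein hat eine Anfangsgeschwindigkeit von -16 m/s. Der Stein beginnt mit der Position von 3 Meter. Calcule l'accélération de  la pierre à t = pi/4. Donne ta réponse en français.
Nous avons l'accélération a(t) = 64·sin(4·t). En substituant t = pi/4: a(pi/4) = 0.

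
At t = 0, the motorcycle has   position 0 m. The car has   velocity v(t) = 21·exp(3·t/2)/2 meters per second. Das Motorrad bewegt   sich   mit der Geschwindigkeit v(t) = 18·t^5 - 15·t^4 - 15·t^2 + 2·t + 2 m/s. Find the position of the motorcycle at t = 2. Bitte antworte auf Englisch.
We need to integrate our velocity equation v(t) = 18·t^5 - 15·t^4 - 15·t^2 + 2·t + 2 1 time. The antiderivative of velocity is position. Using x(0) = 0, we get x(t) = 3·t^6 - 3·t^5 - 5·t^3 + t^2 + 2·t. From the given position equation x(t) = 3·t^6 - 3·t^5 - 5·t^3 + t^2 + 2·t, we substitute t = 2 to get x = 64.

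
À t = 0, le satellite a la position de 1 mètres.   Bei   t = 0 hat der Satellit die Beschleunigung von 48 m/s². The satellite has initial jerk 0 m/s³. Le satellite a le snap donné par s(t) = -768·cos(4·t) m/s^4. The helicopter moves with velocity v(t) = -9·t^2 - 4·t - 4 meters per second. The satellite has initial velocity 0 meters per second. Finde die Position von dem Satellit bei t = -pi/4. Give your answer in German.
Um dies zu lösen, müssen wir 4 Integrale unserer Gleichung für den Snap s(t) = -768·cos(4·t) finden. Mit ∫s(t)dt und Anwendung von j(0) = 0, finden wir j(t) = -192·sin(4·t). Mit ∫j(t)dt und Anwendung von a(0) = 48, finden wir a(t) = 48·cos(4·t). Durch Integration von der Beschleunigung und Verwendung der Anfangsbedingung v(0) = 0, erhalten wir v(t) = 12·sin(4·t). Das Integral von der Geschwindigkeit ist die Position. Mit x(0) = 1 erhalten wir x(t) = 4 - 3·cos(4·t). Wir haben die Position x(t) = 4 - 3·cos(4·t). Durch Einsetzen von t = -pi/4: x(-pi/4) = 7.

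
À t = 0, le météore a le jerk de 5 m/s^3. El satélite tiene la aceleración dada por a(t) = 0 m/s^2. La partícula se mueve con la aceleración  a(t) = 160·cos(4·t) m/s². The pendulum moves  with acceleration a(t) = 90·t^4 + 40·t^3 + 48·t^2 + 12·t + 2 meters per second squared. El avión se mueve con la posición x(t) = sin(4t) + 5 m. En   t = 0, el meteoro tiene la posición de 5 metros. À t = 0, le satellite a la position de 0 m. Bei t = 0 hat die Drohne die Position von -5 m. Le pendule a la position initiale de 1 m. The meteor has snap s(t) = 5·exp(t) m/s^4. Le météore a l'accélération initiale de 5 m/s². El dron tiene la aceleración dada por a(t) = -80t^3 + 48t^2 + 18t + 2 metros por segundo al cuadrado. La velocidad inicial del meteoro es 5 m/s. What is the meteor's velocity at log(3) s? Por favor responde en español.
Partiendo del snap s(t) = 5·exp(t), tomamos 3 integrales. La antiderivada del snap, con j(0) = 5, da la sacudida: j(t) = 5·exp(t). Integrando la sacudida y usando la condición inicial a(0) = 5, obtenemos a(t) = 5·exp(t). Integrando la aceleración y usando la condición inicial v(0) = 5, obtenemos v(t) = 5·exp(t). De la ecuación de la velocidad v(t) = 5·exp(t), sustituimos t = log(3) para obtener v = 15.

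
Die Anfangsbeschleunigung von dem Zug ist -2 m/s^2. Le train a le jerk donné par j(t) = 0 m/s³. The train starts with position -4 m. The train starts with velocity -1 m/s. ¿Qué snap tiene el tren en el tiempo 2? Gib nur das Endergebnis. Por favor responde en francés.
À t = 2, s = 0.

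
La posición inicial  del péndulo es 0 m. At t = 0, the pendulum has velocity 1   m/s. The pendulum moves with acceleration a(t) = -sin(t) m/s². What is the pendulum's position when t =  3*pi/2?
To solve this, we need to take 2 antiderivatives of our acceleration equation a(t) = -sin(t). The antiderivative of acceleration, with v(0) = 1, gives velocity: v(t) = cos(t). Integrating velocity and using the initial condition x(0) = 0, we get x(t) = sin(t). We have position x(t) = sin(t). Substituting t = 3*pi/2: x(3*pi/2) = -1.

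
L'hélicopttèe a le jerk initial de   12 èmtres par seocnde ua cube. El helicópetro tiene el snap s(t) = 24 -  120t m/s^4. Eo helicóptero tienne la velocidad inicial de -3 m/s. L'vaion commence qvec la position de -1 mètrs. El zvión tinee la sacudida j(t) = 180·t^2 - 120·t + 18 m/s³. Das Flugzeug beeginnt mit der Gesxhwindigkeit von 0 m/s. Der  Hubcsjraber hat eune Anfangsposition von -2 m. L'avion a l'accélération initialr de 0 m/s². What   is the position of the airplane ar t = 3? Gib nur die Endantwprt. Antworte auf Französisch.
La position à t = 3 est x = 404.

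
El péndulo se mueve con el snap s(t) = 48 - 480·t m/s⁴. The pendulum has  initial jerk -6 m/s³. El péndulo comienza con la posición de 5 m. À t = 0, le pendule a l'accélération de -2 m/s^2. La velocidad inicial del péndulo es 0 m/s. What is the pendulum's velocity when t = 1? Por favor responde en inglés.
Starting from snap s(t) = 48 - 480·t, we take 3 antiderivatives. Taking ∫s(t)dt and applying j(0) = -6, we find j(t) = -240·t^2 + 48·t - 6. The antiderivative of jerk, with a(0) = -2, gives acceleration: a(t) = -80·t^3 + 24·t^2 - 6·t - 2. Integrating acceleration and using the initial condition v(0) = 0, we get v(t) = t·(-20·t^3 + 8·t^2 - 3·t - 2). Using v(t) = t·(-20·t^3 + 8·t^2 - 3·t - 2) and substituting t = 1, we find v = -17.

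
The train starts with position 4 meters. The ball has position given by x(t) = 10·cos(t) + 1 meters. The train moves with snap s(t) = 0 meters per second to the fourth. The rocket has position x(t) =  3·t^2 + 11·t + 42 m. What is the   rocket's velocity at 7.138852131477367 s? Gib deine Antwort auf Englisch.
To solve this, we need to take 1 derivative of our position equation x(t) = 3·t^2 + 11·t + 42. The derivative of position gives velocity: v(t) = 6·t + 11. Using v(t) = 6·t + 11 and substituting t = 7.138852131477367, we find v = 53.8331127888642.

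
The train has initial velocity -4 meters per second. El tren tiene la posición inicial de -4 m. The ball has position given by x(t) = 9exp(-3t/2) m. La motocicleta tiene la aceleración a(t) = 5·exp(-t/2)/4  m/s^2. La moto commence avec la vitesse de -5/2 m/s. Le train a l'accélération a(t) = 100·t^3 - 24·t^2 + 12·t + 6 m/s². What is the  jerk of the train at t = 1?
To solve this, we need to take 1 derivative of our acceleration equation a(t) = 100·t^3 - 24·t^2 + 12·t + 6. The derivative of acceleration gives jerk: j(t) = 300·t^2 - 48·t + 12. From the given jerk equation j(t) = 300·t^2 - 48·t + 12, we substitute t = 1 to get j = 264.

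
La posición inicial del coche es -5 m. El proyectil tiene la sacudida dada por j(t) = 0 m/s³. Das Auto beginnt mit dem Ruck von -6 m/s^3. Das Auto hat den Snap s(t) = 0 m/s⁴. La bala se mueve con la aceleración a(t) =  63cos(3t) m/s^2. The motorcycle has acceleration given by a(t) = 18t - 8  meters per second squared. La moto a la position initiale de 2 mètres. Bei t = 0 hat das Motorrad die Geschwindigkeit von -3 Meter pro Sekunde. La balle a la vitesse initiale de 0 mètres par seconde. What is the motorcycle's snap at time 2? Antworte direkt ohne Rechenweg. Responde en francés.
Le snap à t = 2 est s = 0.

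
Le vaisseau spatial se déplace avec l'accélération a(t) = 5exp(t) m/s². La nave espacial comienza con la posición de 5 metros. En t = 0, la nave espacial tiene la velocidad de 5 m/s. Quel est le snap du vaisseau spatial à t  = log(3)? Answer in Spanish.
Partiendo de la aceleración a(t) = 5·exp(t), tomamos 2 derivadas. Derivando la aceleración, obtenemos la sacudida: j(t) = 5·exp(t). Derivando la sacudida, obtenemos el snap: s(t) = 5·exp(t). De la ecuación del snap s(t) = 5·exp(t), sustituimos t = log(3) para obtener s = 15.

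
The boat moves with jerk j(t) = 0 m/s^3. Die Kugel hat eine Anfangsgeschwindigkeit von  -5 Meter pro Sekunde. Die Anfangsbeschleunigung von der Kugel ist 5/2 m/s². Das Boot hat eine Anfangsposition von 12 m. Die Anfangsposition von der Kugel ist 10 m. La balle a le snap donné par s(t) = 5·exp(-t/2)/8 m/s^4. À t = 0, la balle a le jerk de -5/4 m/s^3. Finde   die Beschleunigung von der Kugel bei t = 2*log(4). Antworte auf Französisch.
Nous devons intégrer notre équation du snap s(t) = 5·exp(-t/2)/8 2 fois. L'intégrale du snap est le jerk. En utilisant j(0) = -5/4, nous obtenons j(t) = -5·exp(-t/2)/4. En intégrant le jerk et en utilisant la condition initiale a(0) = 5/2, nous obtenons a(t) = 5·exp(-t/2)/2. Nous avons l'accélération a(t) = 5·exp(-t/2)/2. En substituant t = 2*log(4): a(2*log(4)) = 5/8.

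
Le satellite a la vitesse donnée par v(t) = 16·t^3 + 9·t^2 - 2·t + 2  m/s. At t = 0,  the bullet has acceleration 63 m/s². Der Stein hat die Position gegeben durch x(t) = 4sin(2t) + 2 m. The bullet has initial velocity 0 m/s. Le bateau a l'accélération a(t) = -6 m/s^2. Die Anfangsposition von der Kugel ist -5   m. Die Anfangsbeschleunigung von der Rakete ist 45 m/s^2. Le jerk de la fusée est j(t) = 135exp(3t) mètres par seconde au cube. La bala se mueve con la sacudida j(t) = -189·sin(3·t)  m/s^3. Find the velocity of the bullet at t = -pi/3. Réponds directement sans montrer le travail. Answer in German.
Bei t = -pi/3, v = 0.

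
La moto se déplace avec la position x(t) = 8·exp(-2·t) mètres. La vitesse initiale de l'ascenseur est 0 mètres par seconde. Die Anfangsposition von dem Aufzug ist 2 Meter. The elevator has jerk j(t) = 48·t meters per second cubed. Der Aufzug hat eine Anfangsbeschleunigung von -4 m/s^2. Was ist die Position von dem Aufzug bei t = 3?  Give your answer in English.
Starting from jerk j(t) = 48·t, we take 3 antiderivatives. Integrating jerk and using the initial condition a(0) = -4, we get a(t) = 24·t^2 - 4. Taking ∫a(t)dt and applying v(0) = 0, we find v(t) = 8·t^3 - 4·t. Integrating velocity and using the initial condition x(0) = 2, we get x(t) = 2·t^4 - 2·t^2 + 2. From the given position equation x(t) = 2·t^4 - 2·t^2 + 2, we substitute t = 3 to get x = 146.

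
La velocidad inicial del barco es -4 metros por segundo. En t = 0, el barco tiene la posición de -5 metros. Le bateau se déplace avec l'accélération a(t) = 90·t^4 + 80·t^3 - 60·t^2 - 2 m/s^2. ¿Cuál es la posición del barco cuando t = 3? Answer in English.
We must find the antiderivative of our acceleration equation a(t) = 90·t^4 + 80·t^3 - 60·t^2 - 2 2 times. Finding the antiderivative of a(t) and using v(0) = -4: v(t) = 18·t^5 + 20·t^4 - 20·t^3 - 2·t - 4. Taking ∫v(t)dt and applying x(0) = -5, we find x(t) = 3·t^6 + 4·t^5 - 5·t^4 - t^2 - 4·t - 5. We have position x(t) = 3·t^6 + 4·t^5 - 5·t^4 - t^2 - 4·t - 5. Substituting t = 3: x(3) = 2728.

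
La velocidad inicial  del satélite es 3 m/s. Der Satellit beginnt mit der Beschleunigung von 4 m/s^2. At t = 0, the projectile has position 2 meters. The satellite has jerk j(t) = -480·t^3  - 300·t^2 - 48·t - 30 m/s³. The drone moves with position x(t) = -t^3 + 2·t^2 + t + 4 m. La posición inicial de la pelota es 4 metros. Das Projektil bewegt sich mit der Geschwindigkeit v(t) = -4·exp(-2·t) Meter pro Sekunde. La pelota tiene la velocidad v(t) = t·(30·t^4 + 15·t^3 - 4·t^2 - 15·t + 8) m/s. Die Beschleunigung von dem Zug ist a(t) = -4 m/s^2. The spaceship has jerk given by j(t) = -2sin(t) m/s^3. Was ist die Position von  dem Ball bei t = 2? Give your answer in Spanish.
Necesitamos integrar nuestra ecuación de la velocidad v(t) = t·(30·t^4 + 15·t^3 - 4·t^2 - 15·t + 8) 1 vez. La antiderivada de la velocidad es la posición. Usando x(0) = 4, obtenemos x(t) = 5·t^6 + 3·t^5 - t^4 - 5·t^3 + 4·t^2 + 4. De la ecuación de la posición x(t) = 5·t^6 + 3·t^5 - t^4 - 5·t^3 + 4·t^2 + 4, sustituimos t = 2 para obtener x = 380.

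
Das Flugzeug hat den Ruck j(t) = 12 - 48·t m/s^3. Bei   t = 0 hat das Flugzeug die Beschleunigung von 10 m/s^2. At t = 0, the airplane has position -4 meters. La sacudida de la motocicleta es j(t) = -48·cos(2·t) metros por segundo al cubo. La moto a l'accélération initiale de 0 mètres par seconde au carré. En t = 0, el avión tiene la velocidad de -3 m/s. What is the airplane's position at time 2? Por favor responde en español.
Partiendo de la sacudida j(t) = 12 - 48·t, tomamos 3 antiderivadas. La antiderivada de la sacudida es la aceleración. Usando a(0) = 10, obtenemos a(t) = -24·t^2 + 12·t + 10. La antiderivada de la aceleración, con v(0) = -3, da la velocidad: v(t) = -8·t^3 + 6·t^2 + 10·t - 3. Integrando la velocidad y usando la condición inicial x(0) = -4, obtenemos x(t) = -2·t^4 + 2·t^3 + 5·t^2 - 3·t - 4. Tenemos la posición x(t) = -2·t^4 + 2·t^3 + 5·t^2 - 3·t - 4. Sustituyendo t = 2: x(2) = -6.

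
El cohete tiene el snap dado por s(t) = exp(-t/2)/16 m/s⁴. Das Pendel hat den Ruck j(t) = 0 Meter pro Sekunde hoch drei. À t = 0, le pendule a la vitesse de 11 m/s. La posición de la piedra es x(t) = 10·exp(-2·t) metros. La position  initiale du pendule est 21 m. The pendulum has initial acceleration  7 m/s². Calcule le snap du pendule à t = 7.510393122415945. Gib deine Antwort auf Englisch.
We must differentiate our jerk equation j(t) = 0 1 time. Taking d/dt of j(t), we find s(t) = 0. From the given snap equation s(t) = 0, we substitute t = 7.510393122415945 to get s = 0.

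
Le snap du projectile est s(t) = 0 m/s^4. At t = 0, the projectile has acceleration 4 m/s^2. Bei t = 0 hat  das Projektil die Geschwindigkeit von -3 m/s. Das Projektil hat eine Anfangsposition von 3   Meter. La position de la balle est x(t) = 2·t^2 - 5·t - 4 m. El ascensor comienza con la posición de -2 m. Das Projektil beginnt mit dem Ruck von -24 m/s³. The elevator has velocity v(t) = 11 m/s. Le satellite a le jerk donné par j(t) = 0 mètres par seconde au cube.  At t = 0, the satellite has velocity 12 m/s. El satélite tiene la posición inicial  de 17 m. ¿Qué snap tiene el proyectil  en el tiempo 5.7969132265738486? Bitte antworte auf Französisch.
En utilisant s(t) = 0 et en substituant t = 5.7969132265738486, nous trouvons s = 0.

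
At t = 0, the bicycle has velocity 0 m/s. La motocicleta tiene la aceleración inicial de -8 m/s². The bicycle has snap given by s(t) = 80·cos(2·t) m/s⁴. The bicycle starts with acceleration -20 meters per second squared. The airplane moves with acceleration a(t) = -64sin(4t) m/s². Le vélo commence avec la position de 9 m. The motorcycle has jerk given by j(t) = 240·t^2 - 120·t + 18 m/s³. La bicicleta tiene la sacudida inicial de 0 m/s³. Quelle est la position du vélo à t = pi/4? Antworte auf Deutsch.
Um dies zu lösen, müssen wir 4 Stammfunktionen unserer Gleichung für den Snap s(t) = 80·cos(2·t) finden. Mit ∫s(t)dt und Anwendung von j(0) = 0, finden wir j(t) = 40·sin(2·t). Durch Integration von dem Ruck und Verwendung der Anfangsbedingung a(0) = -20, erhalten wir a(t) = -20·cos(2·t). Durch Integration von der Beschleunigung und Verwendung der Anfangsbedingung v(0) = 0, erhalten wir v(t) = -10·sin(2·t). Das Integral von der Geschwindigkeit, mit x(0) = 9, ergibt die Position: x(t) = 5·cos(2·t) + 4. Mit x(t) = 5·cos(2·t) + 4 und Einsetzen von t = pi/4, finden wir x = 4.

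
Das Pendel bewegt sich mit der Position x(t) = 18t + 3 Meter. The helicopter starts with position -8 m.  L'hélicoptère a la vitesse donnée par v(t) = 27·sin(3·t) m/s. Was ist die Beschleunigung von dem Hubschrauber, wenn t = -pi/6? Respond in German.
Um dies zu lösen, müssen wir 1 Ableitung unserer Gleichung für die Geschwindigkeit v(t) = 27·sin(3·t) nehmen. Die Ableitung von der Geschwindigkeit ergibt die Beschleunigung: a(t) = 81·cos(3·t). Wir haben die Beschleunigung a(t) = 81·cos(3·t). Durch Einsetzen von t = -pi/6: a(-pi/6) = 0.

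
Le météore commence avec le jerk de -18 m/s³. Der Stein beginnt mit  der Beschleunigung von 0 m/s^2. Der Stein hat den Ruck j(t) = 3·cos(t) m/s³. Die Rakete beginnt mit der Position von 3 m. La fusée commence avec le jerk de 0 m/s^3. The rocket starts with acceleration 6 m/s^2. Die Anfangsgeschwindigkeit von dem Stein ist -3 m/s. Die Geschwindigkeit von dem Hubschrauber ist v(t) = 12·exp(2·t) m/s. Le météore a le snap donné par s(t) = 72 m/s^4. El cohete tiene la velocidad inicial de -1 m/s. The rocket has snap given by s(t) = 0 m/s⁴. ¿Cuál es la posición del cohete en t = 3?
Partiendo del snap s(t) = 0, tomamos 4 integrales. Integrando el snap y usando la condición inicial j(0) = 0, obtenemos j(t) = 0. La integral de la sacudida, con a(0) = 6, da la aceleración: a(t) = 6. La integral de la aceleración, con v(0) = -1, da la velocidad: v(t) = 6·t - 1. La integral de la velocidad es la posición. Usando x(0) = 3, obtenemos x(t) = 3·t^2 - t + 3. Usando x(t) = 3·t^2 - t + 3 y sustituyendo t = 3, encontramos x = 27.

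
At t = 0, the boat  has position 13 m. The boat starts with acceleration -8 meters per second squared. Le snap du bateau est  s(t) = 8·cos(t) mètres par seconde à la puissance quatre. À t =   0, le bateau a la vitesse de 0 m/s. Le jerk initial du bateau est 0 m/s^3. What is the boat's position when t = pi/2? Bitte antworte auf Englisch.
Starting from snap s(t) = 8·cos(t), we take 4 integrals. Taking ∫s(t)dt and applying j(0) = 0, we find j(t) = 8·sin(t). The antiderivative of jerk is acceleration. Using a(0) = -8, we get a(t) = -8·cos(t). The antiderivative of acceleration, with v(0) = 0, gives velocity: v(t) = -8·sin(t). Integrating velocity and using the initial condition x(0) = 13, we get x(t) = 8·cos(t) + 5. From the given position equation x(t) = 8·cos(t) + 5, we substitute t = pi/2 to get x = 5.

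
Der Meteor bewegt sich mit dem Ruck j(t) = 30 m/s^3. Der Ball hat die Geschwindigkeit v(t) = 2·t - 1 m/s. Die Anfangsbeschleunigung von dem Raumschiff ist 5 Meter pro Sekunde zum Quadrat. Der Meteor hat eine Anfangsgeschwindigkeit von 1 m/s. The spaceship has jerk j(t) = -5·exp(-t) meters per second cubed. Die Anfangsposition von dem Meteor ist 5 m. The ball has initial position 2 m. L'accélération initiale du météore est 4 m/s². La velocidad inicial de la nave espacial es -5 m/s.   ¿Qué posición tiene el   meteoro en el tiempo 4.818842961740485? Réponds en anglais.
Starting from jerk j(t) = 30, we take 3 antiderivatives. The integral of jerk is acceleration. Using a(0) = 4, we get a(t) = 30·t + 4. Integrating acceleration and using the initial condition v(0) = 1, we get v(t) = 15·t^2 + 4·t + 1. Finding the antiderivative of v(t) and using x(0) = 5: x(t) = 5·t^3 + 2·t^2 + t + 5. From the given position equation x(t) = 5·t^3 + 2·t^2 + t + 5, we substitute t = 4.818842961740485 to get x = 615.759063089646.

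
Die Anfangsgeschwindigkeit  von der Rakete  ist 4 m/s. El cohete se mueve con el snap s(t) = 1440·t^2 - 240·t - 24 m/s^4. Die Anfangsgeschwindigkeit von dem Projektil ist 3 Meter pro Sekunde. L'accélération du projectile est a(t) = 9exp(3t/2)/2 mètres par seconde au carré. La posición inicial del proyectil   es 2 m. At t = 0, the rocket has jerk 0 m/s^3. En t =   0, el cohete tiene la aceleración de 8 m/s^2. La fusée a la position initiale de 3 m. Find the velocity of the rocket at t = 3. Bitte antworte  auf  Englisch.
To find the answer, we compute 3 integrals of s(t) = 1440·t^2 - 240·t - 24. Finding the integral of s(t) and using j(0) = 0: j(t) = 24·t·(20·t^2 - 5·t - 1). Taking ∫j(t)dt and applying a(0) = 8, we find a(t) = 120·t^4 - 40·t^3 - 12·t^2 + 8. Integrating acceleration and using the initial condition v(0) = 4, we get v(t) = 24·t^5 - 10·t^4 - 4·t^3 + 8·t + 4. We have velocity v(t) = 24·t^5 - 10·t^4 - 4·t^3 + 8·t + 4. Substituting t = 3: v(3) = 4942.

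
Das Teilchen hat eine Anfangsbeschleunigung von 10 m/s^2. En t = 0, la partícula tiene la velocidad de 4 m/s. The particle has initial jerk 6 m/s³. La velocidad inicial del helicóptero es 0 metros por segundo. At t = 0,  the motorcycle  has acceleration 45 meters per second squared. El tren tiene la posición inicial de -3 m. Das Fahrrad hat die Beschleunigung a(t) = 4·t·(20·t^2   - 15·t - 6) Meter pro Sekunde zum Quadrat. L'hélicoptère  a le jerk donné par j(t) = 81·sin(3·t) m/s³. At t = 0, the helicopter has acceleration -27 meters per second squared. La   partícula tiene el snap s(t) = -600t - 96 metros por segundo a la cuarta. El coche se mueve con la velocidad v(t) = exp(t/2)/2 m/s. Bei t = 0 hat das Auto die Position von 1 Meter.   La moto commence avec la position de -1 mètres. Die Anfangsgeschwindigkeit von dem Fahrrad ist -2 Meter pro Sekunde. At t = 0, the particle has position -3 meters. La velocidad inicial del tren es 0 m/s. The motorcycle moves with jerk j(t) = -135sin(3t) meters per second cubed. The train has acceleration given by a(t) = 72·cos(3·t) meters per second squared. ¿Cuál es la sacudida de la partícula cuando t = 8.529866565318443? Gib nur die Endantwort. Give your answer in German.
Bei t = 8.529866565318443, j = -22640.4542769118.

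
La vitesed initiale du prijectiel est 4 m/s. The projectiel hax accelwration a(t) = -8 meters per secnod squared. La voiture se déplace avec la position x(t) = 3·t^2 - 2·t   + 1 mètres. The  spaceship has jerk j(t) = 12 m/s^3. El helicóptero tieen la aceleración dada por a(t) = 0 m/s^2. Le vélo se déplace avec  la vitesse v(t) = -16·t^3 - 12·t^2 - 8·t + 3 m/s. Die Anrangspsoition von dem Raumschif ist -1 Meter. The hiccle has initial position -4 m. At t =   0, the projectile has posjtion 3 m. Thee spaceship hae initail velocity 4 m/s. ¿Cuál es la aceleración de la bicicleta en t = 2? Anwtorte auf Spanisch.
Para resolver esto, necesitamos tomar 1 derivada de nuestra ecuación de la velocidad v(t) = -16·t^3 - 12·t^2 - 8·t + 3. Tomando d/dt de v(t), encontramos a(t) = -48·t^2 - 24·t - 8. De la ecuación de la aceleración a(t) = -48·t^2 - 24·t - 8, sustituimos t = 2 para obtener a = -248.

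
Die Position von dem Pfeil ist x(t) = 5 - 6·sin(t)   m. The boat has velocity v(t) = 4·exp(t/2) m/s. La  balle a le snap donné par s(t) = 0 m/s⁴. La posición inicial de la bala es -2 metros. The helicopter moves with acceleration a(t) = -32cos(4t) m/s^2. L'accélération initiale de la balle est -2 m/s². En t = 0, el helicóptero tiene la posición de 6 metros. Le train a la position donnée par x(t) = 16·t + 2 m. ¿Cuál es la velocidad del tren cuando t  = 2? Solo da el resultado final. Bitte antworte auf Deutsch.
Die Antwort ist 16.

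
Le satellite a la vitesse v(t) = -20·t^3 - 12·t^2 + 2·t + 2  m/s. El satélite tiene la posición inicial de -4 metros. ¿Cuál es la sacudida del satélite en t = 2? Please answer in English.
Starting from velocity v(t) = -20·t^3 - 12·t^2 + 2·t + 2, we take 2 derivatives. Differentiating velocity, we get acceleration: a(t) = -60·t^2 - 24·t + 2. Differentiating acceleration, we get jerk: j(t) = -120·t - 24. From the given jerk equation j(t) = -120·t - 24, we substitute t = 2 to get j = -264.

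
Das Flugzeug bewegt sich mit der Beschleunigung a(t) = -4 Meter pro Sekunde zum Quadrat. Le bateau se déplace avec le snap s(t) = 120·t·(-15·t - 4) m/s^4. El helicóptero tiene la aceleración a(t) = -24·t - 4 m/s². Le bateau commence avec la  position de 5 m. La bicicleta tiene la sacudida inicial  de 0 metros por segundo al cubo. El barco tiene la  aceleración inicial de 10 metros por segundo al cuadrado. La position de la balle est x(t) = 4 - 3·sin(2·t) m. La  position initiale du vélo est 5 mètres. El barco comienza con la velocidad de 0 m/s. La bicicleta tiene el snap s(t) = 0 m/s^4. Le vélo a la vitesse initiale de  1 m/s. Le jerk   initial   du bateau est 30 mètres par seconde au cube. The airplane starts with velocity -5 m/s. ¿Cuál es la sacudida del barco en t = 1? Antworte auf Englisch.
We must find the antiderivative of our snap equation s(t) = 120·t·(-15·t - 4) 1 time. Taking ∫s(t)dt and applying j(0) = 30, we find j(t) = -600·t^3 - 240·t^2 + 30. From the given jerk equation j(t) = -600·t^3 - 240·t^2 + 30, we substitute t = 1 to get j = -810.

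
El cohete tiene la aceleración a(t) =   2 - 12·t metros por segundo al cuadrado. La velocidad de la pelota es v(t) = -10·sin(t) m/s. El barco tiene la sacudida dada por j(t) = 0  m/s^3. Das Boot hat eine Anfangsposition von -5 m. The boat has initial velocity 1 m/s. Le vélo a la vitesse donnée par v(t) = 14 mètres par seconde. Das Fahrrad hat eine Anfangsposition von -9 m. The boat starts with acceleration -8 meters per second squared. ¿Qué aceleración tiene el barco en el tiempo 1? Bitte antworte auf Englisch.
Starting from jerk j(t) = 0, we take 1 integral. Integrating jerk and using the initial condition a(0) = -8, we get a(t) = -8. Using a(t) = -8 and substituting t = 1, we find a = -8.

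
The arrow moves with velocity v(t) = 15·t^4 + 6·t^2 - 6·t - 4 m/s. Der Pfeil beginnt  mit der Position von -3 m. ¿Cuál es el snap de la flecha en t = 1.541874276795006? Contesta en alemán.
Um dies zu lösen, müssen wir 3 Ableitungen unserer Gleichung für die Geschwindigkeit v(t) = 15·t^4 + 6·t^2 - 6·t - 4 nehmen. Mit d/dt von v(t) finden wir a(t) = 60·t^3 + 12·t - 6. Mit d/dt von a(t) finden wir j(t) = 180·t^2 + 12. Durch Ableiten von dem Ruck erhalten wir den Snap: s(t) = 360·t. Aus der Gleichung für den Snap s(t) = 360·t, setzen wir t = 1.541874276795006 ein und erhalten s = 555.074739646202.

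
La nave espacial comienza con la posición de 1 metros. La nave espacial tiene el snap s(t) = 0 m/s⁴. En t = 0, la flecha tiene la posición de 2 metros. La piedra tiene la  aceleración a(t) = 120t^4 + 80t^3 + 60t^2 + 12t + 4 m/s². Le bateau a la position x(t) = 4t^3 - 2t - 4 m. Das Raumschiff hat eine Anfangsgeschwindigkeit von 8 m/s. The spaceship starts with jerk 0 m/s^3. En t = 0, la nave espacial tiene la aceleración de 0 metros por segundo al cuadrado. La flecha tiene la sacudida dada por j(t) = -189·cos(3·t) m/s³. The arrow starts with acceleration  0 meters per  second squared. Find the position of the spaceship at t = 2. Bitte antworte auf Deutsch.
Wir müssen das Integral unserer Gleichung für den Snap s(t) = 0 4-mal finden. Das Integral von dem Snap, mit j(0) = 0, ergibt den Ruck: j(t) = 0. Mit ∫j(t)dt und Anwendung von a(0) = 0, finden wir a(t) = 0. Durch Integration von der Beschleunigung und Verwendung der Anfangsbedingung v(0) = 8, erhalten wir v(t) = 8. Durch Integration von der Geschwindigkeit und Verwendung der Anfangsbedingung x(0) = 1, erhalten wir x(t) = 8·t + 1. Wir haben die Position x(t) = 8·t + 1. Durch Einsetzen von t = 2: x(2) = 17.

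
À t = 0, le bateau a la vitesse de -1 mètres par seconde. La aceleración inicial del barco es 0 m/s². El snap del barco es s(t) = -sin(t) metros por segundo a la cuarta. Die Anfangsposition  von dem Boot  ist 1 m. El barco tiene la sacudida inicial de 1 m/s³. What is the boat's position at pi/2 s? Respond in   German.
Wir müssen unsere Gleichung für den Snap s(t) = -sin(t) 4-mal integrieren. Die Stammfunktion von dem Snap ist der Ruck. Mit j(0) = 1 erhalten wir j(t) = cos(t). Die Stammfunktion von dem Ruck ist die Beschleunigung. Mit a(0) = 0 erhalten wir a(t) = sin(t). Die Stammfunktion von der Beschleunigung, mit v(0) = -1, ergibt die Geschwindigkeit: v(t) = -cos(t). Die Stammfunktion von der Geschwindigkeit ist die Position. Mit x(0) = 1 erhalten wir x(t) = 1 - sin(t). Mit x(t) = 1 - sin(t) und Einsetzen von t = pi/2, finden wir x = 0.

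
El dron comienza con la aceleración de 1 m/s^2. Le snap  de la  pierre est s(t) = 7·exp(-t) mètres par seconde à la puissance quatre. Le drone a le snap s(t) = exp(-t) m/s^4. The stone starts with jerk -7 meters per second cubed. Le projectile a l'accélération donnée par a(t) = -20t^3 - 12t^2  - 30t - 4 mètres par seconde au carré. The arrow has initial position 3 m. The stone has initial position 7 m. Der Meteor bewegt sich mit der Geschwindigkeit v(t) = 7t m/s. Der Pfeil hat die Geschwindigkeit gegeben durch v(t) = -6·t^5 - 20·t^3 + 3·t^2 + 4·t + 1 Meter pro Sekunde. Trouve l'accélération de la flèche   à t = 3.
Nous devons dériver notre équation de la vitesse v(t) = -6·t^5 - 20·t^3 + 3·t^2 + 4·t + 1 1 fois. La dérivée de la vitesse donne l'accélération: a(t) = -30·t^4 - 60·t^2 + 6·t + 4. Nous avons l'accélération a(t) = -30·t^4 - 60·t^2 + 6·t + 4. En substituant t = 3: a(3) = -2948.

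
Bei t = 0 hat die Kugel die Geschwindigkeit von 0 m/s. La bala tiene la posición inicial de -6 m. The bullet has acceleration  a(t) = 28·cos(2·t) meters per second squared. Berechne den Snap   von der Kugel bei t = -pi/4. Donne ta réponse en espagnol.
Debemos derivar nuestra ecuación de la aceleración a(t) = 28·cos(2·t) 2 veces. Derivando la aceleración, obtenemos la sacudida: j(t) = -56·sin(2·t). La derivada de la sacudida da el snap: s(t) = -112·cos(2·t). Usando s(t) = -112·cos(2·t) y sustituyendo t = -pi/4, encontramos s = 0.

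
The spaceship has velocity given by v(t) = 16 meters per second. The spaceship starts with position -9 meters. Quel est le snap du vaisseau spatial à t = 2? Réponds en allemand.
Ausgehend von der Geschwindigkeit v(t) = 16, nehmen wir 3 Ableitungen. Durch Ableiten von der Geschwindigkeit erhalten wir die Beschleunigung: a(t) = 0. Durch Ableiten von der Beschleunigung erhalten wir den Ruck: j(t) = 0. Mit d/dt von j(t) finden wir s(t) = 0. Aus der Gleichung für den Snap s(t) = 0, setzen wir t = 2 ein und erhalten s = 0.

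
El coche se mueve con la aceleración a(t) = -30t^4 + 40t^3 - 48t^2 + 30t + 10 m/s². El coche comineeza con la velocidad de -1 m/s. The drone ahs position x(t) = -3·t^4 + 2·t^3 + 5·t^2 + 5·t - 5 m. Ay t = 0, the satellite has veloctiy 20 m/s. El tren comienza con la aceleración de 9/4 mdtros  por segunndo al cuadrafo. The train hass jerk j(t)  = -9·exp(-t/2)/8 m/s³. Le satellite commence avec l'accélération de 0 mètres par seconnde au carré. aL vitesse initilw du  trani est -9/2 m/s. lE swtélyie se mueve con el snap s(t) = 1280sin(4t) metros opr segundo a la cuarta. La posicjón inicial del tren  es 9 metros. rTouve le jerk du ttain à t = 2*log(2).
En utilisant j(t) = -9·exp(-t/2)/8 et en substituant t = 2*log(2), nous trouvons j = -9/16.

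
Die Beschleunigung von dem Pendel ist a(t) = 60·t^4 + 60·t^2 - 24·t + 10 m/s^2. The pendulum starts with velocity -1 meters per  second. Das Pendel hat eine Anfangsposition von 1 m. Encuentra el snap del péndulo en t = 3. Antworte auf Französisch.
Pour résoudre ceci, nous devons prendre 2 dérivées de notre équation de l'accélération a(t) = 60·t^4 + 60·t^2 - 24·t + 10. En prenant d/dt de a(t), nous trouvons j(t) = 240·t^3 + 120·t - 24. En prenant d/dt de j(t), nous trouvons s(t) = 720·t^2 + 120. Nous avons le snap s(t) = 720·t^2 + 120. En substituant t = 3: s(3) = 6600.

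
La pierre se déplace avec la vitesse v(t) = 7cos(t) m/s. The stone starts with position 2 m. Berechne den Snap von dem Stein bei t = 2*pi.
Wir müssen unsere Gleichung für die Geschwindigkeit v(t) = 7·cos(t) 3-mal ableiten. Mit d/dt von v(t) finden wir a(t) = -7·sin(t). Durch Ableiten von der Beschleunigung erhalten wir den Ruck: j(t) = -7·cos(t). Die Ableitung von dem Ruck ergibt den Snap: s(t) = 7·sin(t). Aus der Gleichung für den Snap s(t) = 7·sin(t), setzen wir t = 2*pi ein und erhalten s = 0.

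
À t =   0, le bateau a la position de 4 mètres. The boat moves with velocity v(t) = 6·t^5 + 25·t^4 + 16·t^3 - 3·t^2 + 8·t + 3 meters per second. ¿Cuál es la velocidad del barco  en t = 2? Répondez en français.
En utilisant v(t) = 6·t^5 + 25·t^4 + 16·t^3 - 3·t^2 + 8·t + 3 et en substituant t = 2, nous trouvons v = 727.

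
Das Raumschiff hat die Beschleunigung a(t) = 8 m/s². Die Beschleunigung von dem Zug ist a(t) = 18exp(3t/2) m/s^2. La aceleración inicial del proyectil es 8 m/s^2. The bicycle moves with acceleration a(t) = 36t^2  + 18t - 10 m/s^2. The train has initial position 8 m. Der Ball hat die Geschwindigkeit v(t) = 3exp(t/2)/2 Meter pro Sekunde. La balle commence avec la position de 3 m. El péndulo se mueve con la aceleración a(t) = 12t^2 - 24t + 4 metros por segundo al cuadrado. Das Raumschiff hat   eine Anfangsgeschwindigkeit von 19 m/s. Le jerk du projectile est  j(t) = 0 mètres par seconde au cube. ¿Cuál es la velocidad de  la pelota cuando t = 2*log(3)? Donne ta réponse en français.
En utilisant v(t) = 3·exp(t/2)/2 et en substituant t = 2*log(3), nous trouvons v = 9/2.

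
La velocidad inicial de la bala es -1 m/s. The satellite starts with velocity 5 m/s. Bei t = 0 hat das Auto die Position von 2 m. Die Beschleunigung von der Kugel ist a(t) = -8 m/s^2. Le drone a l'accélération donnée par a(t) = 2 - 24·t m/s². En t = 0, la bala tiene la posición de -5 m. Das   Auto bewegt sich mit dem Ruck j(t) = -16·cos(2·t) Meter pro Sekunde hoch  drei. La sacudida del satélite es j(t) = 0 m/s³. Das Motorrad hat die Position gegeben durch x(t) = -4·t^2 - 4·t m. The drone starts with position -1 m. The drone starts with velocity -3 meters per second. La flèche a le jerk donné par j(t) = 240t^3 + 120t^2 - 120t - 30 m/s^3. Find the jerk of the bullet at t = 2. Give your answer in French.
Nous devons dériver notre équation de l'accélération a(t) = -8 1 fois. La dérivée de l'accélération donne le jerk: j(t) = 0. De l'équation du jerk j(t) = 0, nous substituons t = 2 pour obtenir j = 0.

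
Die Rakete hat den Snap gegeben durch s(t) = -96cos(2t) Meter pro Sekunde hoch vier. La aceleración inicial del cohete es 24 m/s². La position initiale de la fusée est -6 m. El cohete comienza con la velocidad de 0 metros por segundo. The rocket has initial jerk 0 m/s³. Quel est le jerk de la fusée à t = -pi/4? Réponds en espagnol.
Debemos encontrar la integral de nuestra ecuación del snap s(t) = -96·cos(2·t) 1 vez. Tomando ∫s(t)dt y aplicando j(0) = 0, encontramos j(t) = -48·sin(2·t). De la ecuación de la sacudida j(t) = -48·sin(2·t), sustituimos t = -pi/4 para obtener j = 48.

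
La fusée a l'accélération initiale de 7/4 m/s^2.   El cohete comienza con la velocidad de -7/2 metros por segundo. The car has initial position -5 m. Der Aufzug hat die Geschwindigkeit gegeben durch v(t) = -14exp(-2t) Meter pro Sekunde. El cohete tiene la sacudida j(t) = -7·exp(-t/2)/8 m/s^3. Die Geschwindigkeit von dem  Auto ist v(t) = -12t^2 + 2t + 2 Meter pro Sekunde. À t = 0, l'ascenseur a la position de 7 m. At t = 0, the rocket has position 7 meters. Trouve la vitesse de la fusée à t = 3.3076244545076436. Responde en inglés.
We must find the antiderivative of our jerk equation j(t) = -7·exp(-t/2)/8 2 times. Integrating jerk and using the initial condition a(0) = 7/4, we get a(t) = 7·exp(-t/2)/4. Finding the integral of a(t) and using v(0) = -7/2: v(t) = -7·exp(-t/2)/2. From the given velocity equation v(t) = -7·exp(-t/2)/2, we substitute t = 3.3076244545076436 to get v = -0.669617075719744.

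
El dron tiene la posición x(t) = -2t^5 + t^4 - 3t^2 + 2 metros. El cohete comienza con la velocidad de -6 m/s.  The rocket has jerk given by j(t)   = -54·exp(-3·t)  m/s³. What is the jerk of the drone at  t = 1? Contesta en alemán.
Wir müssen unsere Gleichung für die Position x(t) = -2·t^5 + t^4 - 3·t^2 + 2 3-mal ableiten. Die Ableitung von der Position ergibt die Geschwindigkeit: v(t) = -10·t^4 + 4·t^3 - 6·t. Die Ableitung von der Geschwindigkeit ergibt die Beschleunigung: a(t) = -40·t^3 + 12·t^2 - 6. Mit d/dt von a(t) finden wir j(t) = -120·t^2 + 24·t. Wir haben den Ruck j(t) = -120·t^2 + 24·t. Durch Einsetzen von t = 1: j(1) = -96.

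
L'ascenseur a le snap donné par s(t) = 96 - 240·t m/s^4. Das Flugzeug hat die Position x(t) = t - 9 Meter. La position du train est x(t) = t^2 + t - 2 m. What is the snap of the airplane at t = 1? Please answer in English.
To solve this, we need to take 4 derivatives of our position equation x(t) = t - 9. The derivative of position gives velocity: v(t) = 1. The derivative of velocity gives acceleration: a(t) = 0. Taking d/dt of a(t), we find j(t) = 0. Taking d/dt of j(t), we find s(t) = 0. Using s(t) = 0 and substituting t = 1, we find s = 0.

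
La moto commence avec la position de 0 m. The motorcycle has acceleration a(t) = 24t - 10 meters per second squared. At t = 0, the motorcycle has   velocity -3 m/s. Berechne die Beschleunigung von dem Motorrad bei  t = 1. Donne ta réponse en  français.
De l'équation de l'accélération a(t) = 24·t - 10, nous substituons t = 1 pour obtenir a = 14.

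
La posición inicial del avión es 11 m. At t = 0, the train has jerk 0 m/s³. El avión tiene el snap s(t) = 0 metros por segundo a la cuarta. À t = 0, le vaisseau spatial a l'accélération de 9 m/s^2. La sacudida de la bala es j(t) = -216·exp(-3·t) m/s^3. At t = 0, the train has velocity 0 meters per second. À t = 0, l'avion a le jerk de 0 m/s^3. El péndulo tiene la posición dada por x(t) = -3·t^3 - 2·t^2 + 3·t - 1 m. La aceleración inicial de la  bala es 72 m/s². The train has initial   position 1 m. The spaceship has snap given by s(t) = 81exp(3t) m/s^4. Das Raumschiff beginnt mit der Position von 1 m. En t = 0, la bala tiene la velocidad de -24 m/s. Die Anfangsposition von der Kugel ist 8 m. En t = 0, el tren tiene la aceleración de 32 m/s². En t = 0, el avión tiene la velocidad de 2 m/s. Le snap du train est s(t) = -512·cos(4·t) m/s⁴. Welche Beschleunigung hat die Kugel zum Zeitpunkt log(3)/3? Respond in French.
Nous devons intégrer notre équation du jerk j(t) = -216·exp(-3·t) 1 fois. L'intégrale du jerk est l'accélération. En utilisant a(0) = 72, nous obtenons a(t) = 72·exp(-3·t). En utilisant a(t) = 72·exp(-3·t) et en substituant t = log(3)/3, nous trouvons a = 24.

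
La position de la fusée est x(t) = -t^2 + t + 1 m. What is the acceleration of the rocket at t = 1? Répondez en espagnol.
Debemos derivar nuestra ecuación de la posición x(t) = -t^2 + t + 1 2 veces. La derivada de la posición da la velocidad: v(t) = 1 - 2·t. Derivando la velocidad, obtenemos la aceleración: a(t) = -2. Tenemos la aceleración a(t) = -2. Sustituyendo t = 1: a(1) = -2.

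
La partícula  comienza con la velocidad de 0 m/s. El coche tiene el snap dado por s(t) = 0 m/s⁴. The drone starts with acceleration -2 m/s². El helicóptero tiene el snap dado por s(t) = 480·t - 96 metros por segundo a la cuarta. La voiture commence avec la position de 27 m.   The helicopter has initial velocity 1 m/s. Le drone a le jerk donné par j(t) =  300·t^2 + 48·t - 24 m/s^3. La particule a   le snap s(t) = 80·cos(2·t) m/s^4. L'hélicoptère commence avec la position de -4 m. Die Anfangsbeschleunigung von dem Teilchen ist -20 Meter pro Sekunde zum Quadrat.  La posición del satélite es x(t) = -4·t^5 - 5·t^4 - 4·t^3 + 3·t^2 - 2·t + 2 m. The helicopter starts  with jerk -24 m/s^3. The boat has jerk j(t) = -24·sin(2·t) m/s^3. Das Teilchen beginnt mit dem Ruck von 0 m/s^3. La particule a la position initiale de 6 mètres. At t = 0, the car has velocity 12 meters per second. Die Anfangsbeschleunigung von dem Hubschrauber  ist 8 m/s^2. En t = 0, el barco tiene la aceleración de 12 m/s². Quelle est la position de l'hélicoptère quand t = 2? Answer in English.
We must find the antiderivative of our snap equation s(t) = 480·t - 96 4 times. The antiderivative of snap, with j(0) = -24, gives jerk: j(t) = 240·t^2 - 96·t - 24. Integrating jerk and using the initial condition a(0) = 8, we get a(t) = 80·t^3 - 48·t^2 - 24·t + 8. Taking ∫a(t)dt and applying v(0) = 1, we find v(t) = 20·t^4 - 16·t^3 - 12·t^2 + 8·t + 1. Integrating velocity and using the initial condition x(0) = -4, we get x(t) = 4·t^5 - 4·t^4 - 4·t^3 + 4·t^2 + t - 4. From the given position equation x(t) = 4·t^5 - 4·t^4 - 4·t^3 + 4·t^2 + t - 4, we substitute t = 2 to get x = 46.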